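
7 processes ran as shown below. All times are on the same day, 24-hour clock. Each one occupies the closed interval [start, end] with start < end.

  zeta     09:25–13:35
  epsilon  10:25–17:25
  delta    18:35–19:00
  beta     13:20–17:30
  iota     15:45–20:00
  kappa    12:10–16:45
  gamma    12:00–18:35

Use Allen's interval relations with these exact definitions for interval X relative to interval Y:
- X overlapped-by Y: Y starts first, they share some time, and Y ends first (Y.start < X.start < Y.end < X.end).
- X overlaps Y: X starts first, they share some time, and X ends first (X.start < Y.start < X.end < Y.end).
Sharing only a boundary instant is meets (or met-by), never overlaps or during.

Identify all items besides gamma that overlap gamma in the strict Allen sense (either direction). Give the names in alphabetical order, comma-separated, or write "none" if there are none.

epsilon, iota, zeta

Target gamma = [12:00, 18:35].
beta [13:20, 17:30] → during → no.
delta [18:35, 19:00] → met-by → no.
epsilon [10:25, 17:25] → overlaps → yes.
iota [15:45, 20:00] → overlapped-by → yes.
kappa [12:10, 16:45] → during → no.
zeta [09:25, 13:35] → overlaps → yes.
Result: epsilon, iota, zeta.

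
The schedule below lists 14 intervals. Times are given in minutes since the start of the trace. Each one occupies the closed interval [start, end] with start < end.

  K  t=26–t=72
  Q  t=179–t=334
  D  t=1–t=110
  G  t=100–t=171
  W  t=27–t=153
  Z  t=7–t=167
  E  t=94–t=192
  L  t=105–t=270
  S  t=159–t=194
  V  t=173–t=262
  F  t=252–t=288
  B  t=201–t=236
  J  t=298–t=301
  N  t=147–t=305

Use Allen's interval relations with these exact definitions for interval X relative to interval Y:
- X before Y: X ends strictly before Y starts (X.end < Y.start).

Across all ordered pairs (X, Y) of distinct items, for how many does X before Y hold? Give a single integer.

Checking all 182 ordered pairs for relation 'before'; matching pairs in alphabetical order:
(B, F): B before F ✓
(B, J): B before J ✓
(D, B): D before B ✓
(D, F): D before F ✓
(D, J): D before J ✓
(D, N): D before N ✓
(D, Q): D before Q ✓
(D, S): D before S ✓
(D, V): D before V ✓
(E, B): E before B ✓
(E, F): E before F ✓
(E, J): E before J ✓
(F, J): F before J ✓
(G, B): G before B ✓
(G, F): G before F ✓
(G, J): G before J ✓
(G, Q): G before Q ✓
(G, V): G before V ✓
(K, B): K before B ✓
(K, E): K before E ✓
(K, F): K before F ✓
(K, G): K before G ✓
(K, J): K before J ✓
(K, L): K before L ✓
... plus 20 further pairs not listed.
Count: 44.

44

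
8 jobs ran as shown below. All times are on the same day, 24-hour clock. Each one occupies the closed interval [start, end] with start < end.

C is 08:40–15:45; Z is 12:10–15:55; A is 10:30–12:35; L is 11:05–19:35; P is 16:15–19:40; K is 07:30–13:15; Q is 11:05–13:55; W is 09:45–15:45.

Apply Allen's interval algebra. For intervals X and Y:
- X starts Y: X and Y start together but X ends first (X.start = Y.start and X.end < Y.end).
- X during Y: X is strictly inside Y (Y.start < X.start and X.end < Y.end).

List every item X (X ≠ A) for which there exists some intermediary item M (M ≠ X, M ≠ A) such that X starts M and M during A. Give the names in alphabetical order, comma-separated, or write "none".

Target A = [10:30, 12:35].
Intermediaries M with M during A: none.
Union: none.

none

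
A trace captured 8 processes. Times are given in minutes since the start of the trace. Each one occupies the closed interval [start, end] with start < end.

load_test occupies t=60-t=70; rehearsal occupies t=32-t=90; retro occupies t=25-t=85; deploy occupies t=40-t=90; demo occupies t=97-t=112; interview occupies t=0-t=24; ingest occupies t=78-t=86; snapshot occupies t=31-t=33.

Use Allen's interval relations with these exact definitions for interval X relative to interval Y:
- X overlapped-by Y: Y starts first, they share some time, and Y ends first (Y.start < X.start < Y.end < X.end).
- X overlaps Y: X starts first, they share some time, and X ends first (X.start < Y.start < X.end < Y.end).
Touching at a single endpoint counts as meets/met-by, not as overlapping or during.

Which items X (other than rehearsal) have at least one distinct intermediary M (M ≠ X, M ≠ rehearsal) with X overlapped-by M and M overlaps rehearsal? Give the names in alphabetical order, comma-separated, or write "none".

deploy, ingest

Target rehearsal = [t=32, t=90].
Intermediaries M with M overlaps rehearsal: retro, snapshot.
Via retro — items with X overlapped-by retro: deploy, ingest.
Via snapshot — items with X overlapped-by snapshot: none.
Union: deploy, ingest.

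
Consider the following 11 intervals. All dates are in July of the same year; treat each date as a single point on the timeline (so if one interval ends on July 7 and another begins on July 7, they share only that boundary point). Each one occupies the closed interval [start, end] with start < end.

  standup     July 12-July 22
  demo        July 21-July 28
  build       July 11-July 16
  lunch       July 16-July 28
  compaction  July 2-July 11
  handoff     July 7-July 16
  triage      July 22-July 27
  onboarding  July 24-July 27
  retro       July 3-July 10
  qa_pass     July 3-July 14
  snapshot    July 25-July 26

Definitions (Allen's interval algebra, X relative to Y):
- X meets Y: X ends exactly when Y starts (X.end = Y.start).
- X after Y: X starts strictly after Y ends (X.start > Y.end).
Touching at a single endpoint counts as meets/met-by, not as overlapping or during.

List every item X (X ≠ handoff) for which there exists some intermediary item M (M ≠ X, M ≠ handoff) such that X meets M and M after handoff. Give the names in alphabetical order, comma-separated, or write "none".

standup

Target handoff = [July 7, July 16].
Intermediaries M with M after handoff: demo, onboarding, snapshot, triage.
Via demo — items with X meets demo: none.
Via onboarding — items with X meets onboarding: none.
Via snapshot — items with X meets snapshot: none.
Via triage — items with X meets triage: standup.
Union: standup.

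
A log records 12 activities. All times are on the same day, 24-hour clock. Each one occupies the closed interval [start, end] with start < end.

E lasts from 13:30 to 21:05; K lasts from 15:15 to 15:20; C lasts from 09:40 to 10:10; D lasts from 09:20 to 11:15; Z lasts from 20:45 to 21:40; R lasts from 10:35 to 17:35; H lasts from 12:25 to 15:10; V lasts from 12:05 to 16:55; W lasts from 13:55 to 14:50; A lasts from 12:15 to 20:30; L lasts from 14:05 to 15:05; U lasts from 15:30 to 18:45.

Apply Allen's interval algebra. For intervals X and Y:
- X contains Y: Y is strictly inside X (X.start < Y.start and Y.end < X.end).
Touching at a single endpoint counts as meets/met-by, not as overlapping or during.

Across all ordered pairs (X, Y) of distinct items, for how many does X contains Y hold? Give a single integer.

21

Checking all 132 ordered pairs for relation 'contains'; matching pairs in alphabetical order:
(A, H): A contains H ✓
(A, K): A contains K ✓
(A, L): A contains L ✓
(A, U): A contains U ✓
(A, W): A contains W ✓
(D, C): D contains C ✓
(E, K): E contains K ✓
(E, L): E contains L ✓
(E, U): E contains U ✓
(E, W): E contains W ✓
(H, L): H contains L ✓
(H, W): H contains W ✓
(R, H): R contains H ✓
(R, K): R contains K ✓
(R, L): R contains L ✓
(R, V): R contains V ✓
(R, W): R contains W ✓
(V, H): V contains H ✓
(V, K): V contains K ✓
(V, L): V contains L ✓
(V, W): V contains W ✓
Count: 21.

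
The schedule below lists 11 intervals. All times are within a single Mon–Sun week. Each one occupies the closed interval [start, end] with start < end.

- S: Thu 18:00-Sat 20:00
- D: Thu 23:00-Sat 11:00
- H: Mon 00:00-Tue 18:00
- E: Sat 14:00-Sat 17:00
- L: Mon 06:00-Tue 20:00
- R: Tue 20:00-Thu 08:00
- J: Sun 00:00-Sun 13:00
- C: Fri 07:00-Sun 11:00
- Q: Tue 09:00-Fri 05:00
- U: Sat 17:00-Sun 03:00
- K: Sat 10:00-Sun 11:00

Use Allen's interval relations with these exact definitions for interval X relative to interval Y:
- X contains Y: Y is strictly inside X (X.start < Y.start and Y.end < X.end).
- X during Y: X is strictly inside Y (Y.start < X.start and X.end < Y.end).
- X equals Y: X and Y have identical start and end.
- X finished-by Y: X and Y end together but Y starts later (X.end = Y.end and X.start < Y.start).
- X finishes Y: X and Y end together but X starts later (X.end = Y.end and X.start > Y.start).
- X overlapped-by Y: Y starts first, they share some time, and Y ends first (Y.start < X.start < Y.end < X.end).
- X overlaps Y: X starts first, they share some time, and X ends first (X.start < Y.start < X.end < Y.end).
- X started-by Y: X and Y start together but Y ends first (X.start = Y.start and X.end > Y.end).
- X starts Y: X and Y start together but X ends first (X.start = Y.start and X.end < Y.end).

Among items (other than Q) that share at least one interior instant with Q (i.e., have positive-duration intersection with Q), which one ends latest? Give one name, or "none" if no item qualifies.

Target Q = [Tue 09:00, Fri 05:00].
C [Fri 07:00, Sun 11:00] → after → excluded.
D [Thu 23:00, Sat 11:00] → overlapped-by → candidate.
E [Sat 14:00, Sat 17:00] → after → excluded.
H [Mon 00:00, Tue 18:00] → overlaps → candidate.
J [Sun 00:00, Sun 13:00] → after → excluded.
K [Sat 10:00, Sun 11:00] → after → excluded.
L [Mon 06:00, Tue 20:00] → overlaps → candidate.
R [Tue 20:00, Thu 08:00] → during → candidate.
S [Thu 18:00, Sat 20:00] → overlapped-by → candidate.
U [Sat 17:00, Sun 03:00] → after → excluded.
Among candidates, latest end is Sat 20:00 → S.

S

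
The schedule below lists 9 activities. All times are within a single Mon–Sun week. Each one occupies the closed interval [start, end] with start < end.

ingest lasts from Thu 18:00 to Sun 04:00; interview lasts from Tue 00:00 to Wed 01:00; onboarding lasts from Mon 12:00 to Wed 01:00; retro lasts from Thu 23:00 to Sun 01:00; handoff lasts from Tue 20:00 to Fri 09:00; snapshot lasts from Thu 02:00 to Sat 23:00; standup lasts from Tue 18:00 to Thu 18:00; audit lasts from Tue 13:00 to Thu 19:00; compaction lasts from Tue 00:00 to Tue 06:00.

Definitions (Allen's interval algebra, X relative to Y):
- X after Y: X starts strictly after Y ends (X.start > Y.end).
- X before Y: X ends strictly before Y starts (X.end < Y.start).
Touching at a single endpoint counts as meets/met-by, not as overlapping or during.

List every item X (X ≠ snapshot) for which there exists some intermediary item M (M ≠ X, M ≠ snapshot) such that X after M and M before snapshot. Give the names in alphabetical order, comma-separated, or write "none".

audit, handoff, ingest, retro, standup

Target snapshot = [Thu 02:00, Sat 23:00].
Intermediaries M with M before snapshot: compaction, interview, onboarding.
Via compaction — items with X after compaction: audit, handoff, ingest, retro, standup.
Via interview — items with X after interview: ingest, retro.
Via onboarding — items with X after onboarding: ingest, retro.
Union: audit, handoff, ingest, retro, standup.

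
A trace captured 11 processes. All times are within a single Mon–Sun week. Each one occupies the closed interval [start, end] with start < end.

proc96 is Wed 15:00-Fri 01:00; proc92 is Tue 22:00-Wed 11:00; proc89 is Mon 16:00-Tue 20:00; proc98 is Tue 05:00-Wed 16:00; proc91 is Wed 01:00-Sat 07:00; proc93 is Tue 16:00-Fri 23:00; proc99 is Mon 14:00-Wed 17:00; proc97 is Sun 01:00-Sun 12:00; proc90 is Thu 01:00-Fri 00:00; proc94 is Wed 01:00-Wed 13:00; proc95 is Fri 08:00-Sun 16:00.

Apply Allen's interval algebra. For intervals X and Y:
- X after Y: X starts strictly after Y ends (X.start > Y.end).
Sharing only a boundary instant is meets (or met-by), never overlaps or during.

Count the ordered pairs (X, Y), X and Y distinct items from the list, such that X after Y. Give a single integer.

Checking all 110 ordered pairs for relation 'after'; matching pairs in alphabetical order:
(proc90, proc89): proc90 after proc89 ✓
(proc90, proc92): proc90 after proc92 ✓
(proc90, proc94): proc90 after proc94 ✓
(proc90, proc98): proc90 after proc98 ✓
(proc90, proc99): proc90 after proc99 ✓
(proc91, proc89): proc91 after proc89 ✓
(proc92, proc89): proc92 after proc89 ✓
(proc94, proc89): proc94 after proc89 ✓
(proc95, proc89): proc95 after proc89 ✓
(proc95, proc90): proc95 after proc90 ✓
(proc95, proc92): proc95 after proc92 ✓
(proc95, proc94): proc95 after proc94 ✓
(proc95, proc96): proc95 after proc96 ✓
(proc95, proc98): proc95 after proc98 ✓
(proc95, proc99): proc95 after proc99 ✓
(proc96, proc89): proc96 after proc89 ✓
(proc96, proc92): proc96 after proc92 ✓
(proc96, proc94): proc96 after proc94 ✓
(proc97, proc89): proc97 after proc89 ✓
(proc97, proc90): proc97 after proc90 ✓
(proc97, proc91): proc97 after proc91 ✓
(proc97, proc92): proc97 after proc92 ✓
(proc97, proc93): proc97 after proc93 ✓
(proc97, proc94): proc97 after proc94 ✓
... plus 3 further pairs not listed.
Count: 27.

27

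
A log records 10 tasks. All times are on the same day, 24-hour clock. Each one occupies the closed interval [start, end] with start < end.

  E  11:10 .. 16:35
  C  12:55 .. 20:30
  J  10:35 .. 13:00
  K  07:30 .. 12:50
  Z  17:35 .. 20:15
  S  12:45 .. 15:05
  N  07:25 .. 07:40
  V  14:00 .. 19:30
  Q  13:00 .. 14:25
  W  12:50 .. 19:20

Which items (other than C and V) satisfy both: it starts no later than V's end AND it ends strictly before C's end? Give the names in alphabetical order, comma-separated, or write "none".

Conditions: its start is no later than V's end (X.start <= 19:30) AND its end is strictly before C's end (X.end < 20:30).
E: start 11:10 <= 19:30? ✓; end 16:35 < 20:30? ✓ → yes.
J: start 10:35 <= 19:30? ✓; end 13:00 < 20:30? ✓ → yes.
K: start 07:30 <= 19:30? ✓; end 12:50 < 20:30? ✓ → yes.
N: start 07:25 <= 19:30? ✓; end 07:40 < 20:30? ✓ → yes.
Q: start 13:00 <= 19:30? ✓; end 14:25 < 20:30? ✓ → yes.
S: start 12:45 <= 19:30? ✓; end 15:05 < 20:30? ✓ → yes.
W: start 12:50 <= 19:30? ✓; end 19:20 < 20:30? ✓ → yes.
Z: start 17:35 <= 19:30? ✓; end 20:15 < 20:30? ✓ → yes.
Result: E, J, K, N, Q, S, W, Z.

E, J, K, N, Q, S, W, Z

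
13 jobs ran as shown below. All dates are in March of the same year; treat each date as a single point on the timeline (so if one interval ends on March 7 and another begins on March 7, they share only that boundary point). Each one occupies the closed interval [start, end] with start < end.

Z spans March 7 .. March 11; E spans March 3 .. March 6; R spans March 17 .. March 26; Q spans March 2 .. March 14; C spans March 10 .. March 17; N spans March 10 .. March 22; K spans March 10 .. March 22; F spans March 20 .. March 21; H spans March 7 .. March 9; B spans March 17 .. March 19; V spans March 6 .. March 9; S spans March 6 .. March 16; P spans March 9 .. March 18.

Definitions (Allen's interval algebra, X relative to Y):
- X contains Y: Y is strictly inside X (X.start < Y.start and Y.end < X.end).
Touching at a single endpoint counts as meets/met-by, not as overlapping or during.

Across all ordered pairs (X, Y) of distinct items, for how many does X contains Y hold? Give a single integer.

Checking all 156 ordered pairs for relation 'contains'; matching pairs in alphabetical order:
(K, B): K contains B ✓
(K, F): K contains F ✓
(N, B): N contains B ✓
(N, F): N contains F ✓
(P, C): P contains C ✓
(Q, E): Q contains E ✓
(Q, H): Q contains H ✓
(Q, V): Q contains V ✓
(Q, Z): Q contains Z ✓
(R, F): R contains F ✓
(S, H): S contains H ✓
(S, Z): S contains Z ✓
Count: 12.

12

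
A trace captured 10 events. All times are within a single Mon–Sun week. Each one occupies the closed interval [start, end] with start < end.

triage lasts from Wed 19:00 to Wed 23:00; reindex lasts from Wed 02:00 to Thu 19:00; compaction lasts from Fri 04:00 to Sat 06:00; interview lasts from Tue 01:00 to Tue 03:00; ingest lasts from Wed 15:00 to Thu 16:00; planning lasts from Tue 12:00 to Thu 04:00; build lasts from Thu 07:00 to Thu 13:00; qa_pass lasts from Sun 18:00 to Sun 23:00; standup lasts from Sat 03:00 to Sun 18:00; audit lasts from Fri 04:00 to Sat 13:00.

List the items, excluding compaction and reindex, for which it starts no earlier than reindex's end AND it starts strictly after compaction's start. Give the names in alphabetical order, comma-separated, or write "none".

Conditions: its start is no earlier than reindex's end (X.start >= Thu 19:00) AND its start is strictly after compaction's start (X.start > Fri 04:00).
audit: start Fri 04:00 >= Thu 19:00? ✓; start Fri 04:00 > Fri 04:00? ✗ → no.
build: start Thu 07:00 >= Thu 19:00? ✗; start Thu 07:00 > Fri 04:00? ✗ → no.
ingest: start Wed 15:00 >= Thu 19:00? ✗; start Wed 15:00 > Fri 04:00? ✗ → no.
interview: start Tue 01:00 >= Thu 19:00? ✗; start Tue 01:00 > Fri 04:00? ✗ → no.
planning: start Tue 12:00 >= Thu 19:00? ✗; start Tue 12:00 > Fri 04:00? ✗ → no.
qa_pass: start Sun 18:00 >= Thu 19:00? ✓; start Sun 18:00 > Fri 04:00? ✓ → yes.
standup: start Sat 03:00 >= Thu 19:00? ✓; start Sat 03:00 > Fri 04:00? ✓ → yes.
triage: start Wed 19:00 >= Thu 19:00? ✗; start Wed 19:00 > Fri 04:00? ✗ → no.
Result: qa_pass, standup.

qa_pass, standup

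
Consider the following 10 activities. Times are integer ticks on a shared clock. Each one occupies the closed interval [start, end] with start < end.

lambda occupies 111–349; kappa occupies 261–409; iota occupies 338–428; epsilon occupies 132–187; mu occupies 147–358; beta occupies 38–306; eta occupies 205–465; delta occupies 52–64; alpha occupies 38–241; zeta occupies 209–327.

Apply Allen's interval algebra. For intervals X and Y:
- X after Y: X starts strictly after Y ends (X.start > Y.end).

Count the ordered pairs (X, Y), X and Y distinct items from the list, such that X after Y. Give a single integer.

15

Checking all 90 ordered pairs for relation 'after'; matching pairs in alphabetical order:
(epsilon, delta): epsilon after delta ✓
(eta, delta): eta after delta ✓
(eta, epsilon): eta after epsilon ✓
(iota, alpha): iota after alpha ✓
(iota, beta): iota after beta ✓
(iota, delta): iota after delta ✓
(iota, epsilon): iota after epsilon ✓
(iota, zeta): iota after zeta ✓
(kappa, alpha): kappa after alpha ✓
(kappa, delta): kappa after delta ✓
(kappa, epsilon): kappa after epsilon ✓
(lambda, delta): lambda after delta ✓
(mu, delta): mu after delta ✓
(zeta, delta): zeta after delta ✓
(zeta, epsilon): zeta after epsilon ✓
Count: 15.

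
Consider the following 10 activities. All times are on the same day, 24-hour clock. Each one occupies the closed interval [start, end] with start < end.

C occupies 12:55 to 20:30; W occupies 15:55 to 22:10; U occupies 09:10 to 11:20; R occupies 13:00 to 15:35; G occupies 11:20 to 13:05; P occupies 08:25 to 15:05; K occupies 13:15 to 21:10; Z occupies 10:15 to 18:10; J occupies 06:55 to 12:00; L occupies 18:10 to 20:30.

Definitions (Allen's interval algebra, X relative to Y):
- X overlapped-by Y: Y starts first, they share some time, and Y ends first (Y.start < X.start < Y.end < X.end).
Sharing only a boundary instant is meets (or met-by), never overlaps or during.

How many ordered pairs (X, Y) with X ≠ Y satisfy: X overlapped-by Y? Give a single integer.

Checking all 90 ordered pairs for relation 'overlapped-by'; matching pairs in alphabetical order:
(C, G): C overlapped-by G ✓
(C, P): C overlapped-by P ✓
(C, Z): C overlapped-by Z ✓
(G, J): G overlapped-by J ✓
(K, C): K overlapped-by C ✓
(K, P): K overlapped-by P ✓
(K, R): K overlapped-by R ✓
(K, Z): K overlapped-by Z ✓
(P, J): P overlapped-by J ✓
(R, G): R overlapped-by G ✓
(R, P): R overlapped-by P ✓
(W, C): W overlapped-by C ✓
(W, K): W overlapped-by K ✓
(W, Z): W overlapped-by Z ✓
(Z, J): Z overlapped-by J ✓
(Z, P): Z overlapped-by P ✓
(Z, U): Z overlapped-by U ✓
Count: 17.

17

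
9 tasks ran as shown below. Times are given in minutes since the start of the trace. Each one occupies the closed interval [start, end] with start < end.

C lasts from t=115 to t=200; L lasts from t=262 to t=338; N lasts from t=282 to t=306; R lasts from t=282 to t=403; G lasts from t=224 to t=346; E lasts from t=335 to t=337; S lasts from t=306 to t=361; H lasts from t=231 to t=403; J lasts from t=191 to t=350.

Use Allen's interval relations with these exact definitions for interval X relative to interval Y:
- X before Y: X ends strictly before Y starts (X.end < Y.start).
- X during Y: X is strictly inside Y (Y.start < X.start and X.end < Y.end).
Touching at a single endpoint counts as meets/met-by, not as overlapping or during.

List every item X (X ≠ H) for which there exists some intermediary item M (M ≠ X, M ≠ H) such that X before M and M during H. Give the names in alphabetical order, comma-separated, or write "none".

Target H = [t=231, t=403].
Intermediaries M with M during H: E, L, N, S.
Via E — items with X before E: C, N.
Via L — items with X before L: C.
Via N — items with X before N: C.
Via S — items with X before S: C.
Union: C, N.

C, N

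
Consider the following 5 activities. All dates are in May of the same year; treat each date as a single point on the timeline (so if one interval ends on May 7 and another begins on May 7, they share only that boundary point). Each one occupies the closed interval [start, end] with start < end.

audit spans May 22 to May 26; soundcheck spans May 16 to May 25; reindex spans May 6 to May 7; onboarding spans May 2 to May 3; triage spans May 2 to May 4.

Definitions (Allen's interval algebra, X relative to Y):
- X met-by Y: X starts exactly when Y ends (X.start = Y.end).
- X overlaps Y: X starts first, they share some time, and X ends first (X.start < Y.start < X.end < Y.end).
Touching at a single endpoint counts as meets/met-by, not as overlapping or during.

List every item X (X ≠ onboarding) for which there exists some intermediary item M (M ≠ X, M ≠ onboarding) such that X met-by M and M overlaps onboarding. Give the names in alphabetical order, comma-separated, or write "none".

none

Target onboarding = [May 2, May 3].
Intermediaries M with M overlaps onboarding: none.
Union: none.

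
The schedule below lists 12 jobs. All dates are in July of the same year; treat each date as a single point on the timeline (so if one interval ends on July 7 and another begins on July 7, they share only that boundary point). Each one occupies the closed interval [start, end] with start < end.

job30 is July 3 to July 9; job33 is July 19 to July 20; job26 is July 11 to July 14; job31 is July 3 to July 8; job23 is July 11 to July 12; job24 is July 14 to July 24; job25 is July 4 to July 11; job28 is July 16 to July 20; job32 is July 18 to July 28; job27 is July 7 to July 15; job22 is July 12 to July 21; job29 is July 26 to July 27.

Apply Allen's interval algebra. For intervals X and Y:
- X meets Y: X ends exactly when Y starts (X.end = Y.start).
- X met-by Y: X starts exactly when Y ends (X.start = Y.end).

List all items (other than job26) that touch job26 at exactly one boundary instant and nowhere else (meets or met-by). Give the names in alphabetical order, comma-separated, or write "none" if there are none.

job24, job25

Target job26 = [July 11, July 14].
job22 [July 12, July 21] → overlapped-by → no.
job23 [July 11, July 12] → starts → no.
job24 [July 14, July 24] → met-by → yes.
job25 [July 4, July 11] → meets → yes.
job27 [July 7, July 15] → contains → no.
job28 [July 16, July 20] → after → no.
job29 [July 26, July 27] → after → no.
job30 [July 3, July 9] → before → no.
job31 [July 3, July 8] → before → no.
job32 [July 18, July 28] → after → no.
job33 [July 19, July 20] → after → no.
Result: job24, job25.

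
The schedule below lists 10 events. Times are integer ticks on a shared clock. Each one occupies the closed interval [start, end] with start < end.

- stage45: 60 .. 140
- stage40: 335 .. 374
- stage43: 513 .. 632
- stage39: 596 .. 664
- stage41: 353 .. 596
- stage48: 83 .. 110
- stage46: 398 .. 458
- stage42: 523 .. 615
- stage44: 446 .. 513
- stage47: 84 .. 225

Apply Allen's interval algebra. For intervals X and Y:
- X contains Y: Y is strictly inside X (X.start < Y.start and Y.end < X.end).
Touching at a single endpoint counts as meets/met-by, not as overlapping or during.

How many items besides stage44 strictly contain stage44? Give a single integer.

1

Target stage44 = [446, 513].
stage39 [596, 664] → after → no.
stage40 [335, 374] → before → no.
stage41 [353, 596] → contains → counts.
stage42 [523, 615] → after → no.
stage43 [513, 632] → met-by → no.
stage45 [60, 140] → before → no.
stage46 [398, 458] → overlaps → no.
stage47 [84, 225] → before → no.
stage48 [83, 110] → before → no.
Total: 1.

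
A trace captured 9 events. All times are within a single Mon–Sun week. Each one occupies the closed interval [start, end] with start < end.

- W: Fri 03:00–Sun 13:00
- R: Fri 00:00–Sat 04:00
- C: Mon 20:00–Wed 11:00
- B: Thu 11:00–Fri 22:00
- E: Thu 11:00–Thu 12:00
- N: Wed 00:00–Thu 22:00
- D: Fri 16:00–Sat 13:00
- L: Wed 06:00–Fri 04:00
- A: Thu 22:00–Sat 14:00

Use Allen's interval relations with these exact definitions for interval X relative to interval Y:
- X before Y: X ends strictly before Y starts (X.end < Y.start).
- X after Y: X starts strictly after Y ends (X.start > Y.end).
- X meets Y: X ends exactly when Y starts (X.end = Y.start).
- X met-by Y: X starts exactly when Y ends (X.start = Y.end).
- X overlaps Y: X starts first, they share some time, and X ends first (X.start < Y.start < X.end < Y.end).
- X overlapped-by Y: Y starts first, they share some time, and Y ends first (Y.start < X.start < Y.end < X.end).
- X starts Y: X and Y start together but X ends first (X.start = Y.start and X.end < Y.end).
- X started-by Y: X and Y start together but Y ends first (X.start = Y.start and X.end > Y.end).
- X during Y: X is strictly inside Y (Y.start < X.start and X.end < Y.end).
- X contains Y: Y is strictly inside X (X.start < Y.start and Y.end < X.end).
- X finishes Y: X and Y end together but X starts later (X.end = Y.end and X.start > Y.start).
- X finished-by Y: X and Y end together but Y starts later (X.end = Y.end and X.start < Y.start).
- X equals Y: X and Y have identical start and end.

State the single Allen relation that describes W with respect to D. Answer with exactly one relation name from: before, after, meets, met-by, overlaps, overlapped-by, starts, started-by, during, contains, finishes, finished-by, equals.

W = [Fri 03:00, Sun 13:00]; D = [Fri 16:00, Sat 13:00].
Compare endpoints: W.start < D.start, W.start < D.end, W.end > D.start, W.end > D.end.
That pattern is 'contains'.

contains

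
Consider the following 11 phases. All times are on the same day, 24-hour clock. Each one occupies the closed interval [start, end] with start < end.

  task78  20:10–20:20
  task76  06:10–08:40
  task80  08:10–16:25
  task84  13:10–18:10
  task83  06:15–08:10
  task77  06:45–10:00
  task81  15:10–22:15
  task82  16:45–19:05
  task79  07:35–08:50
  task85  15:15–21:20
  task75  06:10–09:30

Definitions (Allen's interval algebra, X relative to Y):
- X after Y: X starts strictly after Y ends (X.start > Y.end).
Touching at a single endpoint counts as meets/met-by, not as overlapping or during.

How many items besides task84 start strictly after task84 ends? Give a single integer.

1

Target task84 = [13:10, 18:10].
task75 [06:10, 09:30] → before → no.
task76 [06:10, 08:40] → before → no.
task77 [06:45, 10:00] → before → no.
task78 [20:10, 20:20] → after → counts.
task79 [07:35, 08:50] → before → no.
task80 [08:10, 16:25] → overlaps → no.
task81 [15:10, 22:15] → overlapped-by → no.
task82 [16:45, 19:05] → overlapped-by → no.
task83 [06:15, 08:10] → before → no.
task85 [15:15, 21:20] → overlapped-by → no.
Total: 1.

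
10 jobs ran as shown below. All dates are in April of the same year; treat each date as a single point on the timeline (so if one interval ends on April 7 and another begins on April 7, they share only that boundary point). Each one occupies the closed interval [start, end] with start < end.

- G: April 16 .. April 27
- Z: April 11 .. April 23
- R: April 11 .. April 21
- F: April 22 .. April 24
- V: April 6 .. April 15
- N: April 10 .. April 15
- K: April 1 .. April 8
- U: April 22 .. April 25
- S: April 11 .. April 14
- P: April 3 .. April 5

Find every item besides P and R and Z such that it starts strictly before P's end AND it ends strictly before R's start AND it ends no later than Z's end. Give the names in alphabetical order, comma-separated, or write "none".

K

Conditions: its start is strictly before P's end (X.start < April 5) AND its end is strictly before R's start (X.end < April 11) AND its end is no later than Z's end (X.end <= April 23).
F: start April 22 < April 5? ✗; end April 24 < April 11? ✗; end April 24 <= April 23? ✗ → no.
G: start April 16 < April 5? ✗; end April 27 < April 11? ✗; end April 27 <= April 23? ✗ → no.
K: start April 1 < April 5? ✓; end April 8 < April 11? ✓; end April 8 <= April 23? ✓ → yes.
N: start April 10 < April 5? ✗; end April 15 < April 11? ✗; end April 15 <= April 23? ✓ → no.
S: start April 11 < April 5? ✗; end April 14 < April 11? ✗; end April 14 <= April 23? ✓ → no.
U: start April 22 < April 5? ✗; end April 25 < April 11? ✗; end April 25 <= April 23? ✗ → no.
V: start April 6 < April 5? ✗; end April 15 < April 11? ✗; end April 15 <= April 23? ✓ → no.
Result: K.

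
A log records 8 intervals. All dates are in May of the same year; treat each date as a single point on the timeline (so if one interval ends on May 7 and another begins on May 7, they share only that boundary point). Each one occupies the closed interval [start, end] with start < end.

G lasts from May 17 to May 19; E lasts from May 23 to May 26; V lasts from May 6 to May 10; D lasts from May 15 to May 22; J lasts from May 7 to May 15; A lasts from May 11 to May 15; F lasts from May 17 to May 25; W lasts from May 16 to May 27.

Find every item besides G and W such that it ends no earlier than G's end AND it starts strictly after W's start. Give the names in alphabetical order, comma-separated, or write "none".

Conditions: its end is no earlier than G's end (X.end >= May 19) AND its start is strictly after W's start (X.start > May 16).
A: end May 15 >= May 19? ✗; start May 11 > May 16? ✗ → no.
D: end May 22 >= May 19? ✓; start May 15 > May 16? ✗ → no.
E: end May 26 >= May 19? ✓; start May 23 > May 16? ✓ → yes.
F: end May 25 >= May 19? ✓; start May 17 > May 16? ✓ → yes.
J: end May 15 >= May 19? ✗; start May 7 > May 16? ✗ → no.
V: end May 10 >= May 19? ✗; start May 6 > May 16? ✗ → no.
Result: E, F.

E, F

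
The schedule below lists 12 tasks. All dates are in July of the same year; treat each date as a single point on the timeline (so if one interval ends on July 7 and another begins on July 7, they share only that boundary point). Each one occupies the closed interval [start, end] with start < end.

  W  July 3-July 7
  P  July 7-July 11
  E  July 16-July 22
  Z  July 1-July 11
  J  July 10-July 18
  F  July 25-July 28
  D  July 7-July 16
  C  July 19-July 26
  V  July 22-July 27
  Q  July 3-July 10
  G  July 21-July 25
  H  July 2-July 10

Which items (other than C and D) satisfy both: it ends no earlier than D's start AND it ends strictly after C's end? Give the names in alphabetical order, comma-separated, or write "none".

F, V

Conditions: its end is no earlier than D's start (X.end >= July 7) AND its end is strictly after C's end (X.end > July 26).
E: end July 22 >= July 7? ✓; end July 22 > July 26? ✗ → no.
F: end July 28 >= July 7? ✓; end July 28 > July 26? ✓ → yes.
G: end July 25 >= July 7? ✓; end July 25 > July 26? ✗ → no.
H: end July 10 >= July 7? ✓; end July 10 > July 26? ✗ → no.
J: end July 18 >= July 7? ✓; end July 18 > July 26? ✗ → no.
P: end July 11 >= July 7? ✓; end July 11 > July 26? ✗ → no.
Q: end July 10 >= July 7? ✓; end July 10 > July 26? ✗ → no.
V: end July 27 >= July 7? ✓; end July 27 > July 26? ✓ → yes.
W: end July 7 >= July 7? ✓; end July 7 > July 26? ✗ → no.
Z: end July 11 >= July 7? ✓; end July 11 > July 26? ✗ → no.
Result: F, V.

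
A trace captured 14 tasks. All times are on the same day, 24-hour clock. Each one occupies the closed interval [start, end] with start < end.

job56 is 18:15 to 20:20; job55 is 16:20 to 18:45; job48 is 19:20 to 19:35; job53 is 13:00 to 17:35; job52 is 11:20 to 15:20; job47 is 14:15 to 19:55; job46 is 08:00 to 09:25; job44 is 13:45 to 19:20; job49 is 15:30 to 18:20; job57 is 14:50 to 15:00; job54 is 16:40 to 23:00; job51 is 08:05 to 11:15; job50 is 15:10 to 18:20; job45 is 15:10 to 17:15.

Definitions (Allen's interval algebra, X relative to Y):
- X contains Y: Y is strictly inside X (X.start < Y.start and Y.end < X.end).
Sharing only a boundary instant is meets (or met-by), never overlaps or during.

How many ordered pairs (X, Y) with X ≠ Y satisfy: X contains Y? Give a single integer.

17

Checking all 182 ordered pairs for relation 'contains'; matching pairs in alphabetical order:
(job44, job45): job44 contains job45 ✓
(job44, job49): job44 contains job49 ✓
(job44, job50): job44 contains job50 ✓
(job44, job55): job44 contains job55 ✓
(job44, job57): job44 contains job57 ✓
(job47, job45): job47 contains job45 ✓
(job47, job48): job47 contains job48 ✓
(job47, job49): job47 contains job49 ✓
(job47, job50): job47 contains job50 ✓
(job47, job55): job47 contains job55 ✓
(job47, job57): job47 contains job57 ✓
(job52, job57): job52 contains job57 ✓
(job53, job45): job53 contains job45 ✓
(job53, job57): job53 contains job57 ✓
(job54, job48): job54 contains job48 ✓
(job54, job56): job54 contains job56 ✓
(job56, job48): job56 contains job48 ✓
Count: 17.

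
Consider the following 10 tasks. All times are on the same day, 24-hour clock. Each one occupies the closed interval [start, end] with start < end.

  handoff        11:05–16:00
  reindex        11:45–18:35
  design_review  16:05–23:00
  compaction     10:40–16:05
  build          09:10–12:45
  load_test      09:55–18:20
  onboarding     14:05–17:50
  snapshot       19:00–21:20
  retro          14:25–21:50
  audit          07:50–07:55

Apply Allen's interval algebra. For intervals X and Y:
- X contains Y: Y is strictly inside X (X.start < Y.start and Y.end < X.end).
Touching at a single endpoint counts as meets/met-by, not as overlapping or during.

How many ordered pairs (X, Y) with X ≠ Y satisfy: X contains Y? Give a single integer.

7

Checking all 90 ordered pairs for relation 'contains'; matching pairs in alphabetical order:
(compaction, handoff): compaction contains handoff ✓
(design_review, snapshot): design_review contains snapshot ✓
(load_test, compaction): load_test contains compaction ✓
(load_test, handoff): load_test contains handoff ✓
(load_test, onboarding): load_test contains onboarding ✓
(reindex, onboarding): reindex contains onboarding ✓
(retro, snapshot): retro contains snapshot ✓
Count: 7.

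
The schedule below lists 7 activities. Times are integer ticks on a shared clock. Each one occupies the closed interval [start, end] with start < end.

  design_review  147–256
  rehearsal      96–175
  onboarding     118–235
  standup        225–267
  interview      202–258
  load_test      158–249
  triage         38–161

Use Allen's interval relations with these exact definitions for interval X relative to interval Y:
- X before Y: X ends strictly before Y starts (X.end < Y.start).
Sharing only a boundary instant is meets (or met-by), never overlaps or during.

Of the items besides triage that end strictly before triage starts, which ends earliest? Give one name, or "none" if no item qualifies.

none

Target triage = [38, 161].
design_review [147, 256] → overlapped-by → excluded.
interview [202, 258] → after → excluded.
load_test [158, 249] → overlapped-by → excluded.
onboarding [118, 235] → overlapped-by → excluded.
rehearsal [96, 175] → overlapped-by → excluded.
standup [225, 267] → after → excluded.
No candidates → none.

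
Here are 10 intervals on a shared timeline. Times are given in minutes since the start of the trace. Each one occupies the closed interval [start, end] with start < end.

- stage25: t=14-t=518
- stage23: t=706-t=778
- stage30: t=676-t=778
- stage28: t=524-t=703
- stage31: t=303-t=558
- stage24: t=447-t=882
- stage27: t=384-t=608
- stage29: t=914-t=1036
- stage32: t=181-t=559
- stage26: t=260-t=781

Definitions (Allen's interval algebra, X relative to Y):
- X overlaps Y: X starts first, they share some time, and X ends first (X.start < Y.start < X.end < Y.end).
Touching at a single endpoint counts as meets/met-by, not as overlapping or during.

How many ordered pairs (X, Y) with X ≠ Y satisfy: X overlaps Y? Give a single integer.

Checking all 90 ordered pairs for relation 'overlaps'; matching pairs in alphabetical order:
(stage25, stage24): stage25 overlaps stage24 ✓
(stage25, stage26): stage25 overlaps stage26 ✓
(stage25, stage27): stage25 overlaps stage27 ✓
(stage25, stage31): stage25 overlaps stage31 ✓
(stage25, stage32): stage25 overlaps stage32 ✓
(stage26, stage24): stage26 overlaps stage24 ✓
(stage27, stage24): stage27 overlaps stage24 ✓
(stage27, stage28): stage27 overlaps stage28 ✓
(stage28, stage30): stage28 overlaps stage30 ✓
(stage31, stage24): stage31 overlaps stage24 ✓
(stage31, stage27): stage31 overlaps stage27 ✓
(stage31, stage28): stage31 overlaps stage28 ✓
(stage32, stage24): stage32 overlaps stage24 ✓
(stage32, stage26): stage32 overlaps stage26 ✓
(stage32, stage27): stage32 overlaps stage27 ✓
(stage32, stage28): stage32 overlaps stage28 ✓
Count: 16.

16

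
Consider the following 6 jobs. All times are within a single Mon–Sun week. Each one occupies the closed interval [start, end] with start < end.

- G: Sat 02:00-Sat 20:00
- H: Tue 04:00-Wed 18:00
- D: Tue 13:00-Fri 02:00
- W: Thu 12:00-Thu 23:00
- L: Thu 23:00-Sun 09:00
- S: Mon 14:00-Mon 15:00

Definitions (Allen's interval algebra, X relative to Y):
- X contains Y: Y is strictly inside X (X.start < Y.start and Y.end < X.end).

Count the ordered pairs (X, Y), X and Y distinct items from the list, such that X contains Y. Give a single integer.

Checking all 30 ordered pairs for relation 'contains'; matching pairs in alphabetical order:
(D, W): D contains W ✓
(L, G): L contains G ✓
Count: 2.

2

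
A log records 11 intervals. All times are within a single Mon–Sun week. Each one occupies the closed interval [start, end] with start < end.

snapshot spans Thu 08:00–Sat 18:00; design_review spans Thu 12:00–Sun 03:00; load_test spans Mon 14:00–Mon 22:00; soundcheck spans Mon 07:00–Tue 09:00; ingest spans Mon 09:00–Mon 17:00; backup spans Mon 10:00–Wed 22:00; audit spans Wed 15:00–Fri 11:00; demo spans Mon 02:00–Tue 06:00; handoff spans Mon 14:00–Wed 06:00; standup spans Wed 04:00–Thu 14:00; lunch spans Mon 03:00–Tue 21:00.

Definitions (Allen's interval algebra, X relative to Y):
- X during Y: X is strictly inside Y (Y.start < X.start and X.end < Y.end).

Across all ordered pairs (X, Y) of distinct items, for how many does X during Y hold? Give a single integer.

Checking all 110 ordered pairs for relation 'during'; matching pairs in alphabetical order:
(handoff, backup): handoff during backup ✓
(ingest, demo): ingest during demo ✓
(ingest, lunch): ingest during lunch ✓
(ingest, soundcheck): ingest during soundcheck ✓
(load_test, backup): load_test during backup ✓
(load_test, demo): load_test during demo ✓
(load_test, lunch): load_test during lunch ✓
(load_test, soundcheck): load_test during soundcheck ✓
(soundcheck, lunch): soundcheck during lunch ✓
Count: 9.

9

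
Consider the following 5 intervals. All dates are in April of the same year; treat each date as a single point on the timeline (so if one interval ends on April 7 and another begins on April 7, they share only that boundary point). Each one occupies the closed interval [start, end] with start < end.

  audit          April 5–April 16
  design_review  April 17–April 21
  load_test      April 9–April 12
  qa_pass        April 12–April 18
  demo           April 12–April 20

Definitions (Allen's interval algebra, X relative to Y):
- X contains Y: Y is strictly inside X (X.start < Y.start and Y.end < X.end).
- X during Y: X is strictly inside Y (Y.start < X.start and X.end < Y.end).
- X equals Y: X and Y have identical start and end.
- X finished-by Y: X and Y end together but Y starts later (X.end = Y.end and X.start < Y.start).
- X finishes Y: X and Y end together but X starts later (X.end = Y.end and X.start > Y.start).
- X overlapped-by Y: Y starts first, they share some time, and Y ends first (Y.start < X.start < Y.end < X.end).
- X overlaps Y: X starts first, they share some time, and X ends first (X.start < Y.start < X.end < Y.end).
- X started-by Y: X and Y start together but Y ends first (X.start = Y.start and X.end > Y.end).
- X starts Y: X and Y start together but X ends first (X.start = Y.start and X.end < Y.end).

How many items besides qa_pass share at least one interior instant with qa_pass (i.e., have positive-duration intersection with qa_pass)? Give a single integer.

3

Target qa_pass = [April 12, April 18].
audit [April 5, April 16] → overlaps → counts.
demo [April 12, April 20] → started-by → counts.
design_review [April 17, April 21] → overlapped-by → counts.
load_test [April 9, April 12] → meets → no.
Total: 3.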